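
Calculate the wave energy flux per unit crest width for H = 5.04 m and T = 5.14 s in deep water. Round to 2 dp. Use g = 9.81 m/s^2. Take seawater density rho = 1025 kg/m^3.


P = rho * g^2 * H^2 * T / (32 * pi)
P = 1025 * 9.81^2 * 5.04^2 * 5.14 / (32 * pi)
P = 1025 * 96.2361 * 25.4016 * 5.14 / 100.53096
P = 128110.94 W/m

128110.94


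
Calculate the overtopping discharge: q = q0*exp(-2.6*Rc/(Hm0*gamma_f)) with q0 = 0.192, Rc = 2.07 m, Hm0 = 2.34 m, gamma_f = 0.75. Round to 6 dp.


q = q0 * exp(-2.6 * Rc / (Hm0 * gamma_f))
Exponent = -2.6 * 2.07 / (2.34 * 0.75)
= -2.6 * 2.07 / 1.7550
= -3.066667
exp(-3.066667) = 0.046576
q = 0.192 * 0.046576
q = 0.008943 m^3/s/m

0.008943


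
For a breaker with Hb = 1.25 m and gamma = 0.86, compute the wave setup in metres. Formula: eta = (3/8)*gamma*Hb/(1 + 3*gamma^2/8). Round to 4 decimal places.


eta = (3/8) * gamma * Hb / (1 + 3*gamma^2/8)
Numerator = (3/8) * 0.86 * 1.25 = 0.403125
Denominator = 1 + 3*0.86^2/8 = 1 + 0.277350 = 1.277350
eta = 0.403125 / 1.277350
eta = 0.3156 m

0.3156


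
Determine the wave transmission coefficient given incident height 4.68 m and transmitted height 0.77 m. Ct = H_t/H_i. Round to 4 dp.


Ct = H_t / H_i
Ct = 0.77 / 4.68
Ct = 0.1645

0.1645


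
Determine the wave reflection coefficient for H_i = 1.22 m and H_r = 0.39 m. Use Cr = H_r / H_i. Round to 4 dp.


Cr = H_r / H_i
Cr = 0.39 / 1.22
Cr = 0.3197

0.3197


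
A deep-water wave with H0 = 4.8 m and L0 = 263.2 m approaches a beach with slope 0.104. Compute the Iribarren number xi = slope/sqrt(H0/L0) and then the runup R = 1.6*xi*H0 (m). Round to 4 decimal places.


xi = slope / sqrt(H0/L0)
H0/L0 = 4.8/263.2 = 0.018237
sqrt(0.018237) = 0.135045
xi = 0.104 / 0.135045 = 0.770115
R = 1.6 * xi * H0 = 1.6 * 0.770115 * 4.8
R = 5.9145 m

5.9145


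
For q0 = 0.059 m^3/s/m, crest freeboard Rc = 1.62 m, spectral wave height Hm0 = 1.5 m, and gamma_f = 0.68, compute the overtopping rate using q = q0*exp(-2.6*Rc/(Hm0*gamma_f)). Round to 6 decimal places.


q = q0 * exp(-2.6 * Rc / (Hm0 * gamma_f))
Exponent = -2.6 * 1.62 / (1.5 * 0.68)
= -2.6 * 1.62 / 1.0200
= -4.129412
exp(-4.129412) = 0.016092
q = 0.059 * 0.016092
q = 0.000949 m^3/s/m

0.000949


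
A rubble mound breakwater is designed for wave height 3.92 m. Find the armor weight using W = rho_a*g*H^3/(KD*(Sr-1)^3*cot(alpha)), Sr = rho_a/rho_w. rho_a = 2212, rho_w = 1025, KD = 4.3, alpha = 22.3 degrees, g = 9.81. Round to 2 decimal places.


Sr = rho_a / rho_w = 2212 / 1025 = 2.158049
(Sr - 1) = 1.158049
(Sr - 1)^3 = 1.553033
cot(22.3) = 1 / tan(22.3) = 1 / 0.410130 = 2.438252
Numerator = 2212 * 9.81 * 3.92^3 = 1307110.5834
Denominator = 4.3 * 1.553033 * 2.438252 = 16.282744
W = 1307110.5834 / 16.282744
W = 80275.82 N

80275.82


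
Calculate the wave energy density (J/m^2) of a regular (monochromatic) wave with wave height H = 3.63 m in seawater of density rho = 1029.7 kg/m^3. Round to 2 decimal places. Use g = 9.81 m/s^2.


E = (1/8) * rho * g * H^2
E = (1/8) * 1029.7 * 9.81 * 3.63^2
E = 0.125 * 1029.7 * 9.81 * 13.1769
E = 16638.07 J/m^2

16638.07


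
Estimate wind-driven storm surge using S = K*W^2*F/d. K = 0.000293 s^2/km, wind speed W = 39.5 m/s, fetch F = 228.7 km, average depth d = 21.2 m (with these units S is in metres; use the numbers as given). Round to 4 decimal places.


S = K * W^2 * F / d
W^2 = 39.5^2 = 1560.25
S = 0.000293 * 1560.25 * 228.7 / 21.2
Numerator = 0.000293 * 1560.25 * 228.7 = 104.550948
S = 104.550948 / 21.2 = 4.9316 m

4.9316


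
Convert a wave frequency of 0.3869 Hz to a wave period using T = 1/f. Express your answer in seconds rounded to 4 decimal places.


T = 1 / f
T = 1 / 0.3869
T = 2.5846 s

2.5846


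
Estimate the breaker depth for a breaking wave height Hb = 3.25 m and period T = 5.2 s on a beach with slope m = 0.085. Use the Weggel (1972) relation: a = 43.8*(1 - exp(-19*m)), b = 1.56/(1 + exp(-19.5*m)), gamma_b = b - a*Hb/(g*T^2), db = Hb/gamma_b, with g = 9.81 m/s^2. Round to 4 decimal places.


a = 43.8 * (1 - exp(-19 * m))
exp(-19 * 0.085) = exp(-1.6150) = 0.198891
a = 43.8 * (1 - 0.198891) = 35.088589
b = 1.56 / (1 + exp(-19.5 * m))
exp(-19.5 * 0.085) = exp(-1.6575) = 0.190615
b = 1.56 / (1 + 0.190615) = 1.310247
Hb / (g * T^2) = 3.25 / (9.81 * 5.2^2) = 3.25 / 265.2624 = 0.01225202
gamma_b = b - a * Hb/(g*T^2) = 1.310247 - 35.088589 * 0.01225202 = 0.880341
db = Hb / gamma_b = 3.25 / 0.880341
db = 3.6918 m

3.6918


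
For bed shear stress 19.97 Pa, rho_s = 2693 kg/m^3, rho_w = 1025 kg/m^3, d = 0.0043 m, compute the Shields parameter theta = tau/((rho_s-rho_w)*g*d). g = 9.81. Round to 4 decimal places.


theta = tau / ((rho_s - rho_w) * g * d)
rho_s - rho_w = 2693 - 1025 = 1668
Denominator = 1668 * 9.81 * 0.0043 = 70.361244
theta = 19.97 / 70.361244
theta = 0.2838

0.2838


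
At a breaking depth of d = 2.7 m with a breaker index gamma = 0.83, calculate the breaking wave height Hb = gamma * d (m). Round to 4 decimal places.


Hb = gamma * d
Hb = 0.83 * 2.7
Hb = 2.2410 m

2.2410


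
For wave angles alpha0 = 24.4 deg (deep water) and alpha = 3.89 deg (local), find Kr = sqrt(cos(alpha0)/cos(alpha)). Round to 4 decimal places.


Kr = sqrt(cos(alpha0) / cos(alpha))
cos(24.4) = 0.910684
cos(3.89) = 0.997696
Kr = sqrt(0.910684 / 0.997696)
Kr = sqrt(0.912787)
Kr = 0.9554

0.9554


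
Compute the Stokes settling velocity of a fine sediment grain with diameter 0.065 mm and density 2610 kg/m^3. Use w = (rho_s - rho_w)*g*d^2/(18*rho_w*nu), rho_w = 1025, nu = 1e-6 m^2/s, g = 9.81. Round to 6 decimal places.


w = (rho_s - rho_w) * g * d^2 / (18 * rho_w * nu)
d = 0.065 mm = 0.000065 m
rho_s - rho_w = 2610 - 1025 = 1585
Numerator = 1585 * 9.81 * (0.000065)^2 = 0.000065693891
Denominator = 18 * 1025 * 1e-6 = 0.018450
w = 0.003561 m/s

0.003561


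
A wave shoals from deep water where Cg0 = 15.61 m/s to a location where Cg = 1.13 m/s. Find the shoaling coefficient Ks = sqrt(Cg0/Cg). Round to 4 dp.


Ks = sqrt(Cg0 / Cg)
Ks = sqrt(15.61 / 1.13)
Ks = sqrt(13.8142)
Ks = 3.7167

3.7167


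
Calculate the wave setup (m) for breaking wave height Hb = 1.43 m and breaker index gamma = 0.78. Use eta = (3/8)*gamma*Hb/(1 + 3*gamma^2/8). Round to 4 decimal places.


eta = (3/8) * gamma * Hb / (1 + 3*gamma^2/8)
Numerator = (3/8) * 0.78 * 1.43 = 0.418275
Denominator = 1 + 3*0.78^2/8 = 1 + 0.228150 = 1.228150
eta = 0.418275 / 1.228150
eta = 0.3406 m

0.3406


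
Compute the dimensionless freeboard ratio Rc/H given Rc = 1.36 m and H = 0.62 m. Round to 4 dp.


Relative freeboard = Rc / H
= 1.36 / 0.62
= 2.1935

2.1935


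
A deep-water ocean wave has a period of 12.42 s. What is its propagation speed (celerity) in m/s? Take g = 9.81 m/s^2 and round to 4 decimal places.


We use the deep-water celerity formula:
C = g * T / (2 * pi)
C = 9.81 * 12.42 / (2 * 3.14159...)
C = 121.840200 / 6.283185
C = 19.3915 m/s

19.3915


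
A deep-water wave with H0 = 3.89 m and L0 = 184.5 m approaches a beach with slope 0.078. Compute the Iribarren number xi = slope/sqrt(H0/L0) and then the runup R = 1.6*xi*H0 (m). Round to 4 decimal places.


xi = slope / sqrt(H0/L0)
H0/L0 = 3.89/184.5 = 0.021084
sqrt(0.021084) = 0.145203
xi = 0.078 / 0.145203 = 0.537178
R = 1.6 * xi * H0 = 1.6 * 0.537178 * 3.89
R = 3.3434 m

3.3434


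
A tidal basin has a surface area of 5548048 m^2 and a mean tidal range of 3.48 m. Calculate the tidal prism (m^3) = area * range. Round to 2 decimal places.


Tidal prism = Area * Tidal range
P = 5548048 * 3.48
P = 19307207.04 m^3

19307207.04


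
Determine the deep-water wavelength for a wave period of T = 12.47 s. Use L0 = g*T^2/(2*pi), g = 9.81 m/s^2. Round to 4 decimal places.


L0 = g * T^2 / (2 * pi)
L0 = 9.81 * 12.47^2 / (2 * pi)
L0 = 9.81 * 155.5009 / 6.28319
L0 = 1525.4638 / 6.28319
L0 = 242.7851 m

242.7851


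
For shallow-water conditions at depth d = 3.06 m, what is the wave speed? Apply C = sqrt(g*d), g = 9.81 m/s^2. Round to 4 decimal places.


Using the shallow-water approximation:
C = sqrt(g * d) = sqrt(9.81 * 3.06)
C = sqrt(30.0186)
C = 5.4789 m/s

5.4789


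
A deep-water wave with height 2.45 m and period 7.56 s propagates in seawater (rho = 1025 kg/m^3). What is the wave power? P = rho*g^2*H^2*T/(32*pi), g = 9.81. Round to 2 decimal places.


P = rho * g^2 * H^2 * T / (32 * pi)
P = 1025 * 9.81^2 * 2.45^2 * 7.56 / (32 * pi)
P = 1025 * 96.2361 * 6.0025 * 7.56 / 100.53096
P = 44526.24 W/m

44526.24


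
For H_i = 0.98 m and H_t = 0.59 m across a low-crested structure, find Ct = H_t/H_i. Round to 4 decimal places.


Ct = H_t / H_i
Ct = 0.59 / 0.98
Ct = 0.6020

0.6020


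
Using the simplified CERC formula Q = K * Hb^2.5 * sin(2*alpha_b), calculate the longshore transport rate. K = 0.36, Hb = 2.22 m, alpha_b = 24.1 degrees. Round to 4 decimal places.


Q = K * Hb^2.5 * sin(2 * alpha_b)
Hb^2.5 = 2.22^2.5 = 7.343151
sin(2 * 24.1) = sin(48.2) = 0.745476
Q = 0.36 * 7.343151 * 0.745476
Q = 1.9707 m^3/s

1.9707


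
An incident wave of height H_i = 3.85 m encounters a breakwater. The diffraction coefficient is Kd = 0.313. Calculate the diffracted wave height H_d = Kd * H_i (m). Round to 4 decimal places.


H_d = Kd * H_i
H_d = 0.313 * 3.85
H_d = 1.2051 m

1.2051


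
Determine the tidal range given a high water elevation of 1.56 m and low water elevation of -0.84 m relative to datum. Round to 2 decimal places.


Tidal range = High water - Low water
Tidal range = 1.56 - (-0.84)
Tidal range = 2.40 m

2.40


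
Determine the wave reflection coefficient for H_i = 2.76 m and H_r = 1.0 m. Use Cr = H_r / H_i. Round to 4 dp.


Cr = H_r / H_i
Cr = 1.0 / 2.76
Cr = 0.3623

0.3623


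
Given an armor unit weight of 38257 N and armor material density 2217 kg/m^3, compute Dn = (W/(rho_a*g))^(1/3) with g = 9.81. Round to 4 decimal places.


V = W / (rho_a * g)
V = 38257 / (2217 * 9.81)
V = 38257 / 21748.77
V = 1.759042 m^3
Dn = V^(1/3) = 1.759042^(1/3)
Dn = 1.2071 m

1.2071


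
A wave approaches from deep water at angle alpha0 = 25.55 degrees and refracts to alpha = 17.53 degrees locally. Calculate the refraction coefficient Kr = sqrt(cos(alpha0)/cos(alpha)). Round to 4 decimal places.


Kr = sqrt(cos(alpha0) / cos(alpha))
cos(25.55) = 0.902209
cos(17.53) = 0.953559
Kr = sqrt(0.902209 / 0.953559)
Kr = sqrt(0.946149)
Kr = 0.9727

0.9727


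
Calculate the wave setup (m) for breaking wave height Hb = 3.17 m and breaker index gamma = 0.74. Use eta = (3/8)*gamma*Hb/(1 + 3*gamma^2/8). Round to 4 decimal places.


eta = (3/8) * gamma * Hb / (1 + 3*gamma^2/8)
Numerator = (3/8) * 0.74 * 3.17 = 0.879675
Denominator = 1 + 3*0.74^2/8 = 1 + 0.205350 = 1.205350
eta = 0.879675 / 1.205350
eta = 0.7298 m

0.7298


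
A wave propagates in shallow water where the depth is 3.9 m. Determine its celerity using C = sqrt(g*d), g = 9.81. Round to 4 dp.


Using the shallow-water approximation:
C = sqrt(g * d) = sqrt(9.81 * 3.9)
C = sqrt(38.2590)
C = 6.1854 m/s

6.1854


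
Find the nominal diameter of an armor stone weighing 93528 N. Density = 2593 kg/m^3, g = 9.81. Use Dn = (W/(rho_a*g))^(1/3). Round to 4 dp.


V = W / (rho_a * g)
V = 93528 / (2593 * 9.81)
V = 93528 / 25437.33
V = 3.676801 m^3
Dn = V^(1/3) = 3.676801^(1/3)
Dn = 1.5434 m

1.5434


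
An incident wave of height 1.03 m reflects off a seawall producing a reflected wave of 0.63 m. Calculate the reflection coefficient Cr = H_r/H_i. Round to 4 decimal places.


Cr = H_r / H_i
Cr = 0.63 / 1.03
Cr = 0.6117

0.6117


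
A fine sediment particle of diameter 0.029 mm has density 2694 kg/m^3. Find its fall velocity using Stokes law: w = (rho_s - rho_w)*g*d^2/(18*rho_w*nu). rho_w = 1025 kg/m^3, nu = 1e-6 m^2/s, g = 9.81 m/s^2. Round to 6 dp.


w = (rho_s - rho_w) * g * d^2 / (18 * rho_w * nu)
d = 0.029 mm = 0.000029 m
rho_s - rho_w = 2694 - 1025 = 1669
Numerator = 1669 * 9.81 * (0.000029)^2 = 0.000013769600
Denominator = 18 * 1025 * 1e-6 = 0.018450
w = 0.000746 m/s

0.000746


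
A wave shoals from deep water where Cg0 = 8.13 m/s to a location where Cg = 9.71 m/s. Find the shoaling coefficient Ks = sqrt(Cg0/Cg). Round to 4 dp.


Ks = sqrt(Cg0 / Cg)
Ks = sqrt(8.13 / 9.71)
Ks = sqrt(0.8373)
Ks = 0.9150

0.9150


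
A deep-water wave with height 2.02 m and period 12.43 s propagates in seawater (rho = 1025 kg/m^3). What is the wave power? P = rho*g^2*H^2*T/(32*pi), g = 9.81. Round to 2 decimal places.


P = rho * g^2 * H^2 * T / (32 * pi)
P = 1025 * 9.81^2 * 2.02^2 * 12.43 / (32 * pi)
P = 1025 * 96.2361 * 4.0804 * 12.43 / 100.53096
P = 49766.36 W/m

49766.36


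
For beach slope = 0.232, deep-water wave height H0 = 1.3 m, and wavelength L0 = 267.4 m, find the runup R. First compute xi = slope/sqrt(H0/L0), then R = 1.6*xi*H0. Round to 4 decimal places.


xi = slope / sqrt(H0/L0)
H0/L0 = 1.3/267.4 = 0.004862
sqrt(0.004862) = 0.069725
xi = 0.232 / 0.069725 = 3.327339
R = 1.6 * xi * H0 = 1.6 * 3.327339 * 1.3
R = 6.9209 m

6.9209


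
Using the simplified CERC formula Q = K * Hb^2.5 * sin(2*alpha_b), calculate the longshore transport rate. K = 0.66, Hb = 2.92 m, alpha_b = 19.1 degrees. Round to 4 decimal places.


Q = K * Hb^2.5 * sin(2 * alpha_b)
Hb^2.5 = 2.92^2.5 = 14.569919
sin(2 * 19.1) = sin(38.2) = 0.618408
Q = 0.66 * 14.569919 * 0.618408
Q = 5.9467 m^3/s

5.9467


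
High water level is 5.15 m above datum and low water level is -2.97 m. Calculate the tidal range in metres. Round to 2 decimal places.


Tidal range = High water - Low water
Tidal range = 5.15 - (-2.97)
Tidal range = 8.12 m

8.12


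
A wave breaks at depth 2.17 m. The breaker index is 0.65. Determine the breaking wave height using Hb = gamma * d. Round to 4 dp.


Hb = gamma * d
Hb = 0.65 * 2.17
Hb = 1.4105 m

1.4105


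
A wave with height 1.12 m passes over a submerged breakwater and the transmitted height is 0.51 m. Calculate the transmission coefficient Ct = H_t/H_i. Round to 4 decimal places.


Ct = H_t / H_i
Ct = 0.51 / 1.12
Ct = 0.4554

0.4554


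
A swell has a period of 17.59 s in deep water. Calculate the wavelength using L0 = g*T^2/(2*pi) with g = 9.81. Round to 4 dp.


L0 = g * T^2 / (2 * pi)
L0 = 9.81 * 17.59^2 / (2 * pi)
L0 = 9.81 * 309.4081 / 6.28319
L0 = 3035.2935 / 6.28319
L0 = 483.0820 m

483.0820


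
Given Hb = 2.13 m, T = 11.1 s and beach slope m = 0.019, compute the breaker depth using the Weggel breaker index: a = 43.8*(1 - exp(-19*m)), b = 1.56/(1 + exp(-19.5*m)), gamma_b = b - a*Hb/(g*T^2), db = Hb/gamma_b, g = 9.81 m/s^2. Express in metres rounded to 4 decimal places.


a = 43.8 * (1 - exp(-19 * m))
exp(-19 * 0.019) = exp(-0.3610) = 0.696979
a = 43.8 * (1 - 0.696979) = 13.272320
b = 1.56 / (1 + exp(-19.5 * m))
exp(-19.5 * 0.019) = exp(-0.3705) = 0.690389
b = 1.56 / (1 + 0.690389) = 0.922864
Hb / (g * T^2) = 2.13 / (9.81 * 11.1^2) = 2.13 / 1208.6901 = 0.00176224
gamma_b = b - a * Hb/(g*T^2) = 0.922864 - 13.272320 * 0.00176224 = 0.899475
db = Hb / gamma_b = 2.13 / 0.899475
db = 2.3680 m

2.3680


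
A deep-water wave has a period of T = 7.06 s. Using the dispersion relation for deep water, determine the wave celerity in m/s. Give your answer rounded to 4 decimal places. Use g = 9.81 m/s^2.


We use the deep-water celerity formula:
C = g * T / (2 * pi)
C = 9.81 * 7.06 / (2 * 3.14159...)
C = 69.258600 / 6.283185
C = 11.0228 m/s

11.0228


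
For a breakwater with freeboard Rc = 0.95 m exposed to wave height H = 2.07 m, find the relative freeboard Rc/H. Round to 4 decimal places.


Relative freeboard = Rc / H
= 0.95 / 2.07
= 0.4589

0.4589


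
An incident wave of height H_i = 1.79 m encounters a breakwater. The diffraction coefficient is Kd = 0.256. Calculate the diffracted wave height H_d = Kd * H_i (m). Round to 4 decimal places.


H_d = Kd * H_i
H_d = 0.256 * 1.79
H_d = 0.4582 m

0.4582


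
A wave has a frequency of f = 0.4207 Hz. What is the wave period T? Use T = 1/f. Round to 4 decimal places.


T = 1 / f
T = 1 / 0.4207
T = 2.3770 s

2.3770


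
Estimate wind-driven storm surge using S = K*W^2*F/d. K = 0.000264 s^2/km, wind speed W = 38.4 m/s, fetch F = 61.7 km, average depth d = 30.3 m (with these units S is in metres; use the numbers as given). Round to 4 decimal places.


S = K * W^2 * F / d
W^2 = 38.4^2 = 1474.56
S = 0.000264 * 1474.56 * 61.7 / 30.3
Numerator = 0.000264 * 1474.56 * 61.7 = 24.018813
S = 24.018813 / 30.3 = 0.7927 m

0.7927


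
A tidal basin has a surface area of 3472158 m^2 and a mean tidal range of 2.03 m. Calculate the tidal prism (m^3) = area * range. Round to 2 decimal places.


Tidal prism = Area * Tidal range
P = 3472158 * 2.03
P = 7048480.74 m^3

7048480.74


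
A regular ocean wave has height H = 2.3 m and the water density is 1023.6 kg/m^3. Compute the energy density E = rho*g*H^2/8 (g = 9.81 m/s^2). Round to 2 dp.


E = (1/8) * rho * g * H^2
E = (1/8) * 1023.6 * 9.81 * 2.3^2
E = 0.125 * 1023.6 * 9.81 * 5.2900
E = 6639.95 J/m^2

6639.95


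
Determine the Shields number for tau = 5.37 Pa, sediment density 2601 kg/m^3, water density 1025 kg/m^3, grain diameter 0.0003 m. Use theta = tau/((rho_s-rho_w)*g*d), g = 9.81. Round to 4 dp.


theta = tau / ((rho_s - rho_w) * g * d)
rho_s - rho_w = 2601 - 1025 = 1576
Denominator = 1576 * 9.81 * 0.0003 = 4.638168
theta = 5.37 / 4.638168
theta = 1.1578

1.1578


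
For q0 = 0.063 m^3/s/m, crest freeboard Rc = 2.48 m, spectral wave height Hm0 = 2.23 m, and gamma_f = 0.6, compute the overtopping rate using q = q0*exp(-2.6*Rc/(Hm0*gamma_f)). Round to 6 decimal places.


q = q0 * exp(-2.6 * Rc / (Hm0 * gamma_f))
Exponent = -2.6 * 2.48 / (2.23 * 0.6)
= -2.6 * 2.48 / 1.3380
= -4.819133
exp(-4.819133) = 0.008074
q = 0.063 * 0.008074
q = 0.000509 m^3/s/m

0.000509


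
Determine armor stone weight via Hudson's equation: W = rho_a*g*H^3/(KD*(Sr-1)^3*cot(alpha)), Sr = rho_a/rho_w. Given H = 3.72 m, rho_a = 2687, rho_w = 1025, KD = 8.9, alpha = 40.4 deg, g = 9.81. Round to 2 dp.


Sr = rho_a / rho_w = 2687 / 1025 = 2.621463
(Sr - 1) = 1.621463
(Sr - 1)^3 = 4.263060
cot(40.4) = 1 / tan(40.4) = 1 / 0.851067 = 1.174996
Numerator = 2687 * 9.81 * 3.72^3 = 1356955.1495
Denominator = 8.9 * 4.263060 * 1.174996 = 44.580801
W = 1356955.1495 / 44.580801
W = 30438.11 N

30438.11


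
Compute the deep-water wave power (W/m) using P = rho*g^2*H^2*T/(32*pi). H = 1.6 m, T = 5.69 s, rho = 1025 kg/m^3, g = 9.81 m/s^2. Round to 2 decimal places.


P = rho * g^2 * H^2 * T / (32 * pi)
P = 1025 * 9.81^2 * 1.6^2 * 5.69 / (32 * pi)
P = 1025 * 96.2361 * 2.5600 * 5.69 / 100.53096
P = 14292.70 W/m

14292.70


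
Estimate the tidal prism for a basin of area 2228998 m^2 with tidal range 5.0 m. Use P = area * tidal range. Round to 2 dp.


Tidal prism = Area * Tidal range
P = 2228998 * 5.0
P = 11144990.00 m^3

11144990.00


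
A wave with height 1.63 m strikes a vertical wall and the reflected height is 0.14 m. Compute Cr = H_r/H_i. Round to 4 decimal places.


Cr = H_r / H_i
Cr = 0.14 / 1.63
Cr = 0.0859

0.0859


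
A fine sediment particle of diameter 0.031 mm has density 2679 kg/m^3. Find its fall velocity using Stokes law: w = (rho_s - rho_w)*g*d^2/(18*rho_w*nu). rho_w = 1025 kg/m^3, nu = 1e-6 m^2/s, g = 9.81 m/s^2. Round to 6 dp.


w = (rho_s - rho_w) * g * d^2 / (18 * rho_w * nu)
d = 0.031 mm = 0.000031 m
rho_s - rho_w = 2679 - 1025 = 1654
Numerator = 1654 * 9.81 * (0.000031)^2 = 0.000015592936
Denominator = 18 * 1025 * 1e-6 = 0.018450
w = 0.000845 m/s

0.000845


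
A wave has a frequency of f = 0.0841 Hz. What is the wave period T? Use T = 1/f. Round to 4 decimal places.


T = 1 / f
T = 1 / 0.0841
T = 11.8906 s

11.8906


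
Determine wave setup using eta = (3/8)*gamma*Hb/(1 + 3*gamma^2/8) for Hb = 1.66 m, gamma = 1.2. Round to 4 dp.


eta = (3/8) * gamma * Hb / (1 + 3*gamma^2/8)
Numerator = (3/8) * 1.2 * 1.66 = 0.747000
Denominator = 1 + 3*1.2^2/8 = 1 + 0.540000 = 1.540000
eta = 0.747000 / 1.540000
eta = 0.4851 m

0.4851


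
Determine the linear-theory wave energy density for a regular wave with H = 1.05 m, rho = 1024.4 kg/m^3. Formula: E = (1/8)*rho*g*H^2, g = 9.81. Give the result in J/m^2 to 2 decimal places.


E = (1/8) * rho * g * H^2
E = (1/8) * 1024.4 * 9.81 * 1.05^2
E = 0.125 * 1024.4 * 9.81 * 1.1025
E = 1384.93 J/m^2

1384.93


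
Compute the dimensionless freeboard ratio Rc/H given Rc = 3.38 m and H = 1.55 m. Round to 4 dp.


Relative freeboard = Rc / H
= 3.38 / 1.55
= 2.1806

2.1806


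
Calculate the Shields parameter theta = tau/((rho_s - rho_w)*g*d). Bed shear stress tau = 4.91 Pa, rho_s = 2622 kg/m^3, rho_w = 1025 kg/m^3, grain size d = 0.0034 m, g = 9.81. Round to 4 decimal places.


theta = tau / ((rho_s - rho_w) * g * d)
rho_s - rho_w = 2622 - 1025 = 1597
Denominator = 1597 * 9.81 * 0.0034 = 53.266338
theta = 4.91 / 53.266338
theta = 0.0922

0.0922


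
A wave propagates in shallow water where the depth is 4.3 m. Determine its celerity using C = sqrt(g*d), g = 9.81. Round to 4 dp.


Using the shallow-water approximation:
C = sqrt(g * d) = sqrt(9.81 * 4.3)
C = sqrt(42.1830)
C = 6.4948 m/s

6.4948


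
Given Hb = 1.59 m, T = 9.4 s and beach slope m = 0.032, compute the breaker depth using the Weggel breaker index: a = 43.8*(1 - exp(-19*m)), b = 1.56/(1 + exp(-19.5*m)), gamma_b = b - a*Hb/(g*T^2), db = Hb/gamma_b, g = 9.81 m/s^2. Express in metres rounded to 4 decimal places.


a = 43.8 * (1 - exp(-19 * m))
exp(-19 * 0.032) = exp(-0.6080) = 0.544439
a = 43.8 * (1 - 0.544439) = 19.953587
b = 1.56 / (1 + exp(-19.5 * m))
exp(-19.5 * 0.032) = exp(-0.6240) = 0.535797
b = 1.56 / (1 + 0.535797) = 1.015759
Hb / (g * T^2) = 1.59 / (9.81 * 9.4^2) = 1.59 / 866.8116 = 0.00183431
gamma_b = b - a * Hb/(g*T^2) = 1.015759 - 19.953587 * 0.00183431 = 0.979158
db = Hb / gamma_b = 1.59 / 0.979158
db = 1.6238 m

1.6238


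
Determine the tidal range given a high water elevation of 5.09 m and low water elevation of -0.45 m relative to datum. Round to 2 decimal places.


Tidal range = High water - Low water
Tidal range = 5.09 - (-0.45)
Tidal range = 5.54 m

5.54


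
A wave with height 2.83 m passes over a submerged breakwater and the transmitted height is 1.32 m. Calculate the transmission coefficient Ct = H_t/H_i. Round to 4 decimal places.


Ct = H_t / H_i
Ct = 1.32 / 2.83
Ct = 0.4664

0.4664


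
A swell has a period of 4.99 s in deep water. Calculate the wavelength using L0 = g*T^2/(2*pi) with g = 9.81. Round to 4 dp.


L0 = g * T^2 / (2 * pi)
L0 = 9.81 * 4.99^2 / (2 * pi)
L0 = 9.81 * 24.9001 / 6.28319
L0 = 244.2700 / 6.28319
L0 = 38.8768 m

38.8768


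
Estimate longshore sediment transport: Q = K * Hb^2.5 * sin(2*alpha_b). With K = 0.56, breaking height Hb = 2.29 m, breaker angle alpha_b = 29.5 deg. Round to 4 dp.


Q = K * Hb^2.5 * sin(2 * alpha_b)
Hb^2.5 = 2.29^2.5 = 7.935763
sin(2 * 29.5) = sin(59.0) = 0.857167
Q = 0.56 * 7.935763 * 0.857167
Q = 3.8093 m^3/s

3.8093


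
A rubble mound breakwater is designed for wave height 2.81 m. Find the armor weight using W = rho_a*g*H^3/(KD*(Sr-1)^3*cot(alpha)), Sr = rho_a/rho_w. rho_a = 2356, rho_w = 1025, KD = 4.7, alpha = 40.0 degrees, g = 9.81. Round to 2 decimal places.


Sr = rho_a / rho_w = 2356 / 1025 = 2.298537
(Sr - 1) = 1.298537
(Sr - 1)^3 = 2.189589
cot(40.0) = 1 / tan(40.0) = 1 / 0.839100 = 1.191754
Numerator = 2356 * 9.81 * 2.81^3 = 512817.9913
Denominator = 4.7 * 2.189589 * 1.191754 = 12.264417
W = 512817.9913 / 12.264417
W = 41813.48 N

41813.48


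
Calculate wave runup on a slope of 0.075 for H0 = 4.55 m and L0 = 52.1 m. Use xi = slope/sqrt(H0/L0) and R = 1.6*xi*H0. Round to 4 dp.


xi = slope / sqrt(H0/L0)
H0/L0 = 4.55/52.1 = 0.087332
sqrt(0.087332) = 0.295520
xi = 0.075 / 0.295520 = 0.253790
R = 1.6 * xi * H0 = 1.6 * 0.253790 * 4.55
R = 1.8476 m

1.8476


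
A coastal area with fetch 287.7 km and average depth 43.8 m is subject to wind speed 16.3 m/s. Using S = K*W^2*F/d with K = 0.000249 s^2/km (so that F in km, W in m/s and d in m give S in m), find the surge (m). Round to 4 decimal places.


S = K * W^2 * F / d
W^2 = 16.3^2 = 265.69
S = 0.000249 * 265.69 * 287.7 / 43.8
Numerator = 0.000249 * 265.69 * 287.7 = 19.033314
S = 19.033314 / 43.8 = 0.4346 m

0.4346


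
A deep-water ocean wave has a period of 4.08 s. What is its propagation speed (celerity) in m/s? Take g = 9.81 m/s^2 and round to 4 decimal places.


We use the deep-water celerity formula:
C = g * T / (2 * pi)
C = 9.81 * 4.08 / (2 * 3.14159...)
C = 40.024800 / 6.283185
C = 6.3701 m/s

6.3701


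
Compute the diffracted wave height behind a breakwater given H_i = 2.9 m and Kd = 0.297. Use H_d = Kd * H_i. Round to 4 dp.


H_d = Kd * H_i
H_d = 0.297 * 2.9
H_d = 0.8613 m

0.8613


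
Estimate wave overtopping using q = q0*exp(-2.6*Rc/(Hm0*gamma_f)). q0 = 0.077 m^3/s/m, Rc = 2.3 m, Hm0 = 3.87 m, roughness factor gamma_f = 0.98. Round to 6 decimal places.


q = q0 * exp(-2.6 * Rc / (Hm0 * gamma_f))
Exponent = -2.6 * 2.3 / (3.87 * 0.98)
= -2.6 * 2.3 / 3.7926
= -1.576755
exp(-1.576755) = 0.206645
q = 0.077 * 0.206645
q = 0.015912 m^3/s/m

0.015912


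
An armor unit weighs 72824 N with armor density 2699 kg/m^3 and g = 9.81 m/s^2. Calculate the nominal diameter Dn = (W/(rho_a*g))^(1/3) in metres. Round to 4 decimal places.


V = W / (rho_a * g)
V = 72824 / (2699 * 9.81)
V = 72824 / 26477.19
V = 2.750443 m^3
Dn = V^(1/3) = 2.750443^(1/3)
Dn = 1.4011 m

1.4011


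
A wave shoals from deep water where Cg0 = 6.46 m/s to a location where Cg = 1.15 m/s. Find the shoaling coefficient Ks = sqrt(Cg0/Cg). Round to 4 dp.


Ks = sqrt(Cg0 / Cg)
Ks = sqrt(6.46 / 1.15)
Ks = sqrt(5.6174)
Ks = 2.3701

2.3701


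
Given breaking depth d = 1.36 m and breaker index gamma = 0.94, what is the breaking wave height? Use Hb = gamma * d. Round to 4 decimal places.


Hb = gamma * d
Hb = 0.94 * 1.36
Hb = 1.2784 m

1.2784


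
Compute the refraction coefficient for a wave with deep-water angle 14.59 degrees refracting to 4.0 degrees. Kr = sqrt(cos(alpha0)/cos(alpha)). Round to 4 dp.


Kr = sqrt(cos(alpha0) / cos(alpha))
cos(14.59) = 0.967753
cos(4.0) = 0.997564
Kr = sqrt(0.967753 / 0.997564)
Kr = sqrt(0.970116)
Kr = 0.9849

0.9849


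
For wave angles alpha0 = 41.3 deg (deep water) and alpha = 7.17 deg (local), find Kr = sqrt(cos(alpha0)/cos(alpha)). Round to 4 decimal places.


Kr = sqrt(cos(alpha0) / cos(alpha))
cos(41.3) = 0.751264
cos(7.17) = 0.992180
Kr = sqrt(0.751264 / 0.992180)
Kr = sqrt(0.757185)
Kr = 0.8702

0.8702


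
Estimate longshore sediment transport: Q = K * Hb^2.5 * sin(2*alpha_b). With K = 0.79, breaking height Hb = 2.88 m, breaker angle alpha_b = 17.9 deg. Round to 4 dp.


Q = K * Hb^2.5 * sin(2 * alpha_b)
Hb^2.5 = 2.88^2.5 = 14.076064
sin(2 * 17.9) = sin(35.8) = 0.584958
Q = 0.79 * 14.076064 * 0.584958
Q = 6.5048 m^3/s

6.5048


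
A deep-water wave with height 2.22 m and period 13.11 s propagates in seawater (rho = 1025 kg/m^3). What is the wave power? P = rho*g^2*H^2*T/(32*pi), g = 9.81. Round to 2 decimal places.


P = rho * g^2 * H^2 * T / (32 * pi)
P = 1025 * 9.81^2 * 2.22^2 * 13.11 / (32 * pi)
P = 1025 * 96.2361 * 4.9284 * 13.11 / 100.53096
P = 63397.29 W/m

63397.29


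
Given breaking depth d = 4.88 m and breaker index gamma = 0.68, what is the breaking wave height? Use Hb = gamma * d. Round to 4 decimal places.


Hb = gamma * d
Hb = 0.68 * 4.88
Hb = 3.3184 m

3.3184


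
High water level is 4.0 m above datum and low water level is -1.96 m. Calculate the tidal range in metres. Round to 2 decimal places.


Tidal range = High water - Low water
Tidal range = 4.0 - (-1.96)
Tidal range = 5.96 m

5.96


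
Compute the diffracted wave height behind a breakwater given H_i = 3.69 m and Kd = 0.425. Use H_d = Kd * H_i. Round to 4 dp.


H_d = Kd * H_i
H_d = 0.425 * 3.69
H_d = 1.5683 m

1.5683


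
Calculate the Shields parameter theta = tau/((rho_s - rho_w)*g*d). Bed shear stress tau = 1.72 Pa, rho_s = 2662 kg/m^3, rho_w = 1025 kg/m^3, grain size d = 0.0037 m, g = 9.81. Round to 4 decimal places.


theta = tau / ((rho_s - rho_w) * g * d)
rho_s - rho_w = 2662 - 1025 = 1637
Denominator = 1637 * 9.81 * 0.0037 = 59.418189
theta = 1.72 / 59.418189
theta = 0.0289

0.0289


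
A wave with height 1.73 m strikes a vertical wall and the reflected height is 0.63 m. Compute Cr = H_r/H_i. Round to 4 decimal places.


Cr = H_r / H_i
Cr = 0.63 / 1.73
Cr = 0.3642

0.3642


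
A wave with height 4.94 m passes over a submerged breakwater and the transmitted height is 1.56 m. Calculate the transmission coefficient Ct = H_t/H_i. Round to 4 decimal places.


Ct = H_t / H_i
Ct = 1.56 / 4.94
Ct = 0.3158

0.3158


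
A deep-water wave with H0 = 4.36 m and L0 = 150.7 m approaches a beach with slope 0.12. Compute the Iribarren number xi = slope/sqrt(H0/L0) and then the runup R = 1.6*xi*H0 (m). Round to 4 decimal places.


xi = slope / sqrt(H0/L0)
H0/L0 = 4.36/150.7 = 0.028932
sqrt(0.028932) = 0.170093
xi = 0.12 / 0.170093 = 0.705496
R = 1.6 * xi * H0 = 1.6 * 0.705496 * 4.36
R = 4.9215 m

4.9215


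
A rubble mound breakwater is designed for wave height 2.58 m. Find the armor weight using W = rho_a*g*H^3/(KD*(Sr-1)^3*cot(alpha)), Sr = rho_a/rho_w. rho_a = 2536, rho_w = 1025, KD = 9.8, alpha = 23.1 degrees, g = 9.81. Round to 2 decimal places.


Sr = rho_a / rho_w = 2536 / 1025 = 2.474146
(Sr - 1) = 1.474146
(Sr - 1)^3 = 3.203478
cot(23.1) = 1 / tan(23.1) = 1 / 0.426536 = 2.344467
Numerator = 2536 * 9.81 * 2.58^3 = 427245.3793
Denominator = 9.8 * 3.203478 * 2.344467 = 73.602409
W = 427245.3793 / 73.602409
W = 5804.77 N

5804.77


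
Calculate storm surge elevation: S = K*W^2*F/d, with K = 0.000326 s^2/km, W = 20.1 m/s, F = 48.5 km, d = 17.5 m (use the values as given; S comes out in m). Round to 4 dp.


S = K * W^2 * F / d
W^2 = 20.1^2 = 404.01
S = 0.000326 * 404.01 * 48.5 / 17.5
Numerator = 0.000326 * 404.01 * 48.5 = 6.387802
S = 6.387802 / 17.5 = 0.3650 m

0.3650


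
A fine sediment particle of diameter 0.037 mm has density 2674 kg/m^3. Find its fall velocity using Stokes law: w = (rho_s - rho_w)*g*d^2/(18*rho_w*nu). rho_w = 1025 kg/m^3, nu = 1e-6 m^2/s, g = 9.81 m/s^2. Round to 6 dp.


w = (rho_s - rho_w) * g * d^2 / (18 * rho_w * nu)
d = 0.037 mm = 0.000037 m
rho_s - rho_w = 2674 - 1025 = 1649
Numerator = 1649 * 9.81 * (0.000037)^2 = 0.000022145889
Denominator = 18 * 1025 * 1e-6 = 0.018450
w = 0.001200 m/s

0.001200


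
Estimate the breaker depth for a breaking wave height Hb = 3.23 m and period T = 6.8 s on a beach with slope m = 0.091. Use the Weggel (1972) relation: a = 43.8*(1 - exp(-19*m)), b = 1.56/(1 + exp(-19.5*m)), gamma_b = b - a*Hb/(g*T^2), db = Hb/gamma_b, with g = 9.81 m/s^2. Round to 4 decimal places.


a = 43.8 * (1 - exp(-19 * m))
exp(-19 * 0.091) = exp(-1.7290) = 0.177462
a = 43.8 * (1 - 0.177462) = 36.027174
b = 1.56 / (1 + exp(-19.5 * m))
exp(-19.5 * 0.091) = exp(-1.7745) = 0.169568
b = 1.56 / (1 + 0.169568) = 1.333826
Hb / (g * T^2) = 3.23 / (9.81 * 6.8^2) = 3.23 / 453.6144 = 0.00712059
gamma_b = b - a * Hb/(g*T^2) = 1.333826 - 36.027174 * 0.00712059 = 1.077291
db = Hb / gamma_b = 3.23 / 1.077291
db = 2.9983 m

2.9983


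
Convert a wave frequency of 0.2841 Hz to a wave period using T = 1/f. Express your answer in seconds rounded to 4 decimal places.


T = 1 / f
T = 1 / 0.2841
T = 3.5199 s

3.5199


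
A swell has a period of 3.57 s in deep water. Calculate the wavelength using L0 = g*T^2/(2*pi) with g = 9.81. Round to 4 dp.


L0 = g * T^2 / (2 * pi)
L0 = 9.81 * 3.57^2 / (2 * pi)
L0 = 9.81 * 12.7449 / 6.28319
L0 = 125.0275 / 6.28319
L0 = 19.8987 m

19.8987


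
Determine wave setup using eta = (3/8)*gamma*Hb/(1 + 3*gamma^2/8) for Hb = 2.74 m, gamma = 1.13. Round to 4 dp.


eta = (3/8) * gamma * Hb / (1 + 3*gamma^2/8)
Numerator = (3/8) * 1.13 * 2.74 = 1.161075
Denominator = 1 + 3*1.13^2/8 = 1 + 0.478838 = 1.478838
eta = 1.161075 / 1.478838
eta = 0.7851 m

0.7851


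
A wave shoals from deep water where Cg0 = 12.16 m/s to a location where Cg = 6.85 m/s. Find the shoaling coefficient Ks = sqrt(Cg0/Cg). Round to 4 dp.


Ks = sqrt(Cg0 / Cg)
Ks = sqrt(12.16 / 6.85)
Ks = sqrt(1.7752)
Ks = 1.3324

1.3324


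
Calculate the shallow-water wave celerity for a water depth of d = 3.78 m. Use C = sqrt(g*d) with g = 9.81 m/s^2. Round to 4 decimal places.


Using the shallow-water approximation:
C = sqrt(g * d) = sqrt(9.81 * 3.78)
C = sqrt(37.0818)
C = 6.0895 m/s

6.0895


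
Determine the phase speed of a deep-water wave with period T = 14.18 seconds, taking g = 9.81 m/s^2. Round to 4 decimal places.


We use the deep-water celerity formula:
C = g * T / (2 * pi)
C = 9.81 * 14.18 / (2 * 3.14159...)
C = 139.105800 / 6.283185
C = 22.1394 m/s

22.1394


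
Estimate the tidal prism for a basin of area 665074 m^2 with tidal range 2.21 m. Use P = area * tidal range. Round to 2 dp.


Tidal prism = Area * Tidal range
P = 665074 * 2.21
P = 1469813.54 m^3

1469813.54


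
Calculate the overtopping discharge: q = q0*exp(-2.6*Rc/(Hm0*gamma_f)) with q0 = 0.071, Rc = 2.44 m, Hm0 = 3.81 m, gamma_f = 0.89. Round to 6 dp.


q = q0 * exp(-2.6 * Rc / (Hm0 * gamma_f))
Exponent = -2.6 * 2.44 / (3.81 * 0.89)
= -2.6 * 2.44 / 3.3909
= -1.870890
exp(-1.870890) = 0.153987
q = 0.071 * 0.153987
q = 0.010933 m^3/s/m

0.010933


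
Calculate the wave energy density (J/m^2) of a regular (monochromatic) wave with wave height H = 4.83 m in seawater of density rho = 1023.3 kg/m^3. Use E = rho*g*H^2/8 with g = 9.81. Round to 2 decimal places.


E = (1/8) * rho * g * H^2
E = (1/8) * 1023.3 * 9.81 * 4.83^2
E = 0.125 * 1023.3 * 9.81 * 23.3289
E = 29273.61 J/m^2

29273.61


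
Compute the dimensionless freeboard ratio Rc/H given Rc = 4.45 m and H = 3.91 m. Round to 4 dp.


Relative freeboard = Rc / H
= 4.45 / 3.91
= 1.1381

1.1381


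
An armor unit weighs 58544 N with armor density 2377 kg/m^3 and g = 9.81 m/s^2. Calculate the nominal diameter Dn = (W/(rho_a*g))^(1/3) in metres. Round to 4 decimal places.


V = W / (rho_a * g)
V = 58544 / (2377 * 9.81)
V = 58544 / 23318.37
V = 2.510639 m^3
Dn = V^(1/3) = 2.510639^(1/3)
Dn = 1.3591 m

1.3591


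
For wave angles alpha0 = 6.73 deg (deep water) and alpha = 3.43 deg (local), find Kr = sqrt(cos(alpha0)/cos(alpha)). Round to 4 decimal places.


Kr = sqrt(cos(alpha0) / cos(alpha))
cos(6.73) = 0.993109
cos(3.43) = 0.998209
Kr = sqrt(0.993109 / 0.998209)
Kr = sqrt(0.994892)
Kr = 0.9974

0.9974


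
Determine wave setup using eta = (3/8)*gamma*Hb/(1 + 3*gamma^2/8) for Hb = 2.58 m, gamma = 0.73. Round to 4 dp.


eta = (3/8) * gamma * Hb / (1 + 3*gamma^2/8)
Numerator = (3/8) * 0.73 * 2.58 = 0.706275
Denominator = 1 + 3*0.73^2/8 = 1 + 0.199838 = 1.199838
eta = 0.706275 / 1.199838
eta = 0.5886 m

0.5886


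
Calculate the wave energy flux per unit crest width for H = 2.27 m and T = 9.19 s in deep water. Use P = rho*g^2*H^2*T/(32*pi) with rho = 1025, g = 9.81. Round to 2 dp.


P = rho * g^2 * H^2 * T / (32 * pi)
P = 1025 * 9.81^2 * 2.27^2 * 9.19 / (32 * pi)
P = 1025 * 96.2361 * 5.1529 * 9.19 / 100.53096
P = 46465.35 W/m

46465.35


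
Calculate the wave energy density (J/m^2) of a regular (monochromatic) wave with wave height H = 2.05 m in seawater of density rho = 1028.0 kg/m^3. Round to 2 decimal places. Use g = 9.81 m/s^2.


E = (1/8) * rho * g * H^2
E = (1/8) * 1028.0 * 9.81 * 2.05^2
E = 0.125 * 1028.0 * 9.81 * 4.2025
E = 5297.61 J/m^2

5297.61


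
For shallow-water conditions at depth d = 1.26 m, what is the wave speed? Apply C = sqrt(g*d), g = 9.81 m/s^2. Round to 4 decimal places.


Using the shallow-water approximation:
C = sqrt(g * d) = sqrt(9.81 * 1.26)
C = sqrt(12.3606)
C = 3.5158 m/s

3.5158


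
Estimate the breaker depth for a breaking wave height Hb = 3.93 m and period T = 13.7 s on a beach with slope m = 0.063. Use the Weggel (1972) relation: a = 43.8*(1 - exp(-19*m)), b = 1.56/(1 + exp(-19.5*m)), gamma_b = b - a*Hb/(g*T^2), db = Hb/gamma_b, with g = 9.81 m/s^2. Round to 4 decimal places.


a = 43.8 * (1 - exp(-19 * m))
exp(-19 * 0.063) = exp(-1.1970) = 0.302099
a = 43.8 * (1 - 0.302099) = 30.568057
b = 1.56 / (1 + exp(-19.5 * m))
exp(-19.5 * 0.063) = exp(-1.2285) = 0.292731
b = 1.56 / (1 + 0.292731) = 1.206747
Hb / (g * T^2) = 3.93 / (9.81 * 13.7^2) = 3.93 / 1841.2389 = 0.00213443
gamma_b = b - a * Hb/(g*T^2) = 1.206747 - 30.568057 * 0.00213443 = 1.141502
db = Hb / gamma_b = 3.93 / 1.141502
db = 3.4428 m

3.4428


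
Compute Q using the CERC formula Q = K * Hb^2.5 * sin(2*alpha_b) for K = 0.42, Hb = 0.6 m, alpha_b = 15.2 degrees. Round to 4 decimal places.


Q = K * Hb^2.5 * sin(2 * alpha_b)
Hb^2.5 = 0.6^2.5 = 0.278855
sin(2 * 15.2) = sin(30.4) = 0.506034
Q = 0.42 * 0.278855 * 0.506034
Q = 0.0593 m^3/s

0.0593


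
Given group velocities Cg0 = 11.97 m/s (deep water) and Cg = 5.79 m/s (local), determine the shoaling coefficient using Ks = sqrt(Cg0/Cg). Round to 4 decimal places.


Ks = sqrt(Cg0 / Cg)
Ks = sqrt(11.97 / 5.79)
Ks = sqrt(2.0674)
Ks = 1.4378

1.4378


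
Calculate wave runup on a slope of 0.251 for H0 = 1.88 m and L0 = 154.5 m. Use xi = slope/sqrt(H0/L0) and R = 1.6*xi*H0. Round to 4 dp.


xi = slope / sqrt(H0/L0)
H0/L0 = 1.88/154.5 = 0.012168
sqrt(0.012168) = 0.110310
xi = 0.251 / 0.110310 = 2.275407
R = 1.6 * xi * H0 = 1.6 * 2.275407 * 1.88
R = 6.8444 m

6.8444


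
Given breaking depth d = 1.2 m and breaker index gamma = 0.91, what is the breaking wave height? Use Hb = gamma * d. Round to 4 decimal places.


Hb = gamma * d
Hb = 0.91 * 1.2
Hb = 1.0920 m

1.0920


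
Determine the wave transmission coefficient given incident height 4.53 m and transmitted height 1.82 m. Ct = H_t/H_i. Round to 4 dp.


Ct = H_t / H_i
Ct = 1.82 / 4.53
Ct = 0.4018

0.4018


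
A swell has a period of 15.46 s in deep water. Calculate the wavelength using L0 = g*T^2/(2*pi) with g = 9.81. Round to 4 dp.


L0 = g * T^2 / (2 * pi)
L0 = 9.81 * 15.46^2 / (2 * pi)
L0 = 9.81 * 239.0116 / 6.28319
L0 = 2344.7038 / 6.28319
L0 = 373.1712 m

373.1712


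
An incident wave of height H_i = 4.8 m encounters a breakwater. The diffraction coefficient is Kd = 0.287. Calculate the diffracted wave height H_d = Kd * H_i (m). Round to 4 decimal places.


H_d = Kd * H_i
H_d = 0.287 * 4.8
H_d = 1.3776 m

1.3776


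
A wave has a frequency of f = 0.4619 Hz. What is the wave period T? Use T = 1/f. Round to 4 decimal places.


T = 1 / f
T = 1 / 0.4619
T = 2.1650 s

2.1650


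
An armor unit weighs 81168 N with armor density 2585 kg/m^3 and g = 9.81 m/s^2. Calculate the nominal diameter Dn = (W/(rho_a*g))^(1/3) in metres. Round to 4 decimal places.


V = W / (rho_a * g)
V = 81168 / (2585 * 9.81)
V = 81168 / 25358.85
V = 3.200776 m^3
Dn = V^(1/3) = 3.200776^(1/3)
Dn = 1.4737 m

1.4737


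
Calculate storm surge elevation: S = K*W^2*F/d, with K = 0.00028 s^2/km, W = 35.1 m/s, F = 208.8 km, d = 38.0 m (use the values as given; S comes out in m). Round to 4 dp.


S = K * W^2 * F / d
W^2 = 35.1^2 = 1232.01
S = 0.00028 * 1232.01 * 208.8 / 38.0
Numerator = 0.00028 * 1232.01 * 208.8 = 72.028233
S = 72.028233 / 38.0 = 1.8955 m

1.8955


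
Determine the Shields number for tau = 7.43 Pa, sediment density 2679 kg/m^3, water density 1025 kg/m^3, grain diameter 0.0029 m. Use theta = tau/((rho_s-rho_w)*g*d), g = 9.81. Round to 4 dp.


theta = tau / ((rho_s - rho_w) * g * d)
rho_s - rho_w = 2679 - 1025 = 1654
Denominator = 1654 * 9.81 * 0.0029 = 47.054646
theta = 7.43 / 47.054646
theta = 0.1579

0.1579


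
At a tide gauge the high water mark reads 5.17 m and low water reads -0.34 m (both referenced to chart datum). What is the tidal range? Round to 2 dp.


Tidal range = High water - Low water
Tidal range = 5.17 - (-0.34)
Tidal range = 5.51 m

5.51


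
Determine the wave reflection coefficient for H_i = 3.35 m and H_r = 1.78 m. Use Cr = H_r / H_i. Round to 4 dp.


Cr = H_r / H_i
Cr = 1.78 / 3.35
Cr = 0.5313

0.5313


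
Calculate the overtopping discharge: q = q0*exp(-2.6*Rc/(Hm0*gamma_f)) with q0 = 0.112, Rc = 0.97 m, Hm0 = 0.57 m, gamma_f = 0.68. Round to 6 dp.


q = q0 * exp(-2.6 * Rc / (Hm0 * gamma_f))
Exponent = -2.6 * 0.97 / (0.57 * 0.68)
= -2.6 * 0.97 / 0.3876
= -6.506708
exp(-6.506708) = 0.001493
q = 0.112 * 0.001493
q = 0.000167 m^3/s/m

0.000167
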